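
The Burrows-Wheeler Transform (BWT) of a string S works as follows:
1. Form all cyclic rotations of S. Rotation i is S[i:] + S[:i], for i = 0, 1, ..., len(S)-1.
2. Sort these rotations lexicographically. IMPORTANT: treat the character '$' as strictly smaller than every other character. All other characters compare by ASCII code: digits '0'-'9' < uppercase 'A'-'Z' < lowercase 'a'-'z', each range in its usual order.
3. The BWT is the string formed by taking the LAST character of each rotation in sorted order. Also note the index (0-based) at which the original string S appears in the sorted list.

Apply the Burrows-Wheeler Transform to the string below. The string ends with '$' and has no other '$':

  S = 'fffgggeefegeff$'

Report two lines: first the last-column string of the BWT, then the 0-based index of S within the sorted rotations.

All 15 rotations (rotation i = S[i:]+S[:i]):
  rot[0] = fffgggeefegeff$
  rot[1] = ffgggeefegeff$f
  rot[2] = fgggeefegeff$ff
  rot[3] = gggeefegeff$fff
  rot[4] = ggeefegeff$fffg
  rot[5] = geefegeff$fffgg
  rot[6] = eefegeff$fffggg
  rot[7] = efegeff$fffggge
  rot[8] = fegeff$fffgggee
  rot[9] = egeff$fffgggeef
  rot[10] = geff$fffgggeefe
  rot[11] = eff$fffgggeefeg
  rot[12] = ff$fffgggeefege
  rot[13] = f$fffgggeefegef
  rot[14] = $fffgggeefegeff
Sorted (with $ < everything):
  sorted[0] = $fffgggeefegeff  (last char: 'f')
  sorted[1] = eefegeff$fffggg  (last char: 'g')
  sorted[2] = efegeff$fffggge  (last char: 'e')
  sorted[3] = eff$fffgggeefeg  (last char: 'g')
  sorted[4] = egeff$fffgggeef  (last char: 'f')
  sorted[5] = f$fffgggeefegef  (last char: 'f')
  sorted[6] = fegeff$fffgggee  (last char: 'e')
  sorted[7] = ff$fffgggeefege  (last char: 'e')
  sorted[8] = fffgggeefegeff$  (last char: '$')
  sorted[9] = ffgggeefegeff$f  (last char: 'f')
  sorted[10] = fgggeefegeff$ff  (last char: 'f')
  sorted[11] = geefegeff$fffgg  (last char: 'g')
  sorted[12] = geff$fffgggeefe  (last char: 'e')
  sorted[13] = ggeefegeff$fffg  (last char: 'g')
  sorted[14] = gggeefegeff$fff  (last char: 'f')
Last column: fgegffee$ffgegf
Original string S is at sorted index 8

Answer: fgegffee$ffgegf
8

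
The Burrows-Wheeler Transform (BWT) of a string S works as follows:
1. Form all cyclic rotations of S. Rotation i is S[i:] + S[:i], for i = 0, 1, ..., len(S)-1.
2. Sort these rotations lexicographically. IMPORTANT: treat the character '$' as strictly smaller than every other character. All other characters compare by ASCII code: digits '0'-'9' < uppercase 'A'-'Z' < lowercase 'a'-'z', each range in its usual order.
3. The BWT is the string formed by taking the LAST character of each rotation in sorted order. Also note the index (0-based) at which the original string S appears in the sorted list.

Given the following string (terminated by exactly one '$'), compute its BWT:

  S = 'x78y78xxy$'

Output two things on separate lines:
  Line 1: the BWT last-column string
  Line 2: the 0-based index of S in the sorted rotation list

All 10 rotations (rotation i = S[i:]+S[:i]):
  rot[0] = x78y78xxy$
  rot[1] = 78y78xxy$x
  rot[2] = 8y78xxy$x7
  rot[3] = y78xxy$x78
  rot[4] = 78xxy$x78y
  rot[5] = 8xxy$x78y7
  rot[6] = xxy$x78y78
  rot[7] = xy$x78y78x
  rot[8] = y$x78y78xx
  rot[9] = $x78y78xxy
Sorted (with $ < everything):
  sorted[0] = $x78y78xxy  (last char: 'y')
  sorted[1] = 78xxy$x78y  (last char: 'y')
  sorted[2] = 78y78xxy$x  (last char: 'x')
  sorted[3] = 8xxy$x78y7  (last char: '7')
  sorted[4] = 8y78xxy$x7  (last char: '7')
  sorted[5] = x78y78xxy$  (last char: '$')
  sorted[6] = xxy$x78y78  (last char: '8')
  sorted[7] = xy$x78y78x  (last char: 'x')
  sorted[8] = y$x78y78xx  (last char: 'x')
  sorted[9] = y78xxy$x78  (last char: '8')
Last column: yyx77$8xx8
Original string S is at sorted index 5

Answer: yyx77$8xx8
5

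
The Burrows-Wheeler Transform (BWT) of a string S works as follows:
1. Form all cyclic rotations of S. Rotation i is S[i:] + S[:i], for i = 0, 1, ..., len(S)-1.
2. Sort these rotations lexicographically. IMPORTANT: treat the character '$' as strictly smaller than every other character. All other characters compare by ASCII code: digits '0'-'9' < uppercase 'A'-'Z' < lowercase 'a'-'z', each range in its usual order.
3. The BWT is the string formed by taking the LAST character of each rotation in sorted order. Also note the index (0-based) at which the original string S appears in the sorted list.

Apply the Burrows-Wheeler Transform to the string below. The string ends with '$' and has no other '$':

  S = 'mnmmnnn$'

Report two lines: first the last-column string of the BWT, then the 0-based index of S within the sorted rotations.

All 8 rotations (rotation i = S[i:]+S[:i]):
  rot[0] = mnmmnnn$
  rot[1] = nmmnnn$m
  rot[2] = mmnnn$mn
  rot[3] = mnnn$mnm
  rot[4] = nnn$mnmm
  rot[5] = nn$mnmmn
  rot[6] = n$mnmmnn
  rot[7] = $mnmmnnn
Sorted (with $ < everything):
  sorted[0] = $mnmmnnn  (last char: 'n')
  sorted[1] = mmnnn$mn  (last char: 'n')
  sorted[2] = mnmmnnn$  (last char: '$')
  sorted[3] = mnnn$mnm  (last char: 'm')
  sorted[4] = n$mnmmnn  (last char: 'n')
  sorted[5] = nmmnnn$m  (last char: 'm')
  sorted[6] = nn$mnmmn  (last char: 'n')
  sorted[7] = nnn$mnmm  (last char: 'm')
Last column: nn$mnmnm
Original string S is at sorted index 2

Answer: nn$mnmnm
2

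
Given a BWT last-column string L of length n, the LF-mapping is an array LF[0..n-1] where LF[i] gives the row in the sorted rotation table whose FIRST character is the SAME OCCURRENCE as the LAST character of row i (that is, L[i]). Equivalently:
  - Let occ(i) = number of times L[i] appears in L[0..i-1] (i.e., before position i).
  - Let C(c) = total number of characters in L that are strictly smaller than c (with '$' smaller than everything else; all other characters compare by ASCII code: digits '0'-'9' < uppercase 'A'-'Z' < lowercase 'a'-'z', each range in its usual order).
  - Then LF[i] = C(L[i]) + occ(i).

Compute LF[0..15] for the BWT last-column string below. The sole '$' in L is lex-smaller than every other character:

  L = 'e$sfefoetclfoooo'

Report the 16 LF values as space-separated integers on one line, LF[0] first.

Char counts: '$':1, 'c':1, 'e':3, 'f':3, 'l':1, 'o':5, 's':1, 't':1
C (first-col start): C('$')=0, C('c')=1, C('e')=2, C('f')=5, C('l')=8, C('o')=9, C('s')=14, C('t')=15
L[0]='e': occ=0, LF[0]=C('e')+0=2+0=2
L[1]='$': occ=0, LF[1]=C('$')+0=0+0=0
L[2]='s': occ=0, LF[2]=C('s')+0=14+0=14
L[3]='f': occ=0, LF[3]=C('f')+0=5+0=5
L[4]='e': occ=1, LF[4]=C('e')+1=2+1=3
L[5]='f': occ=1, LF[5]=C('f')+1=5+1=6
L[6]='o': occ=0, LF[6]=C('o')+0=9+0=9
L[7]='e': occ=2, LF[7]=C('e')+2=2+2=4
L[8]='t': occ=0, LF[8]=C('t')+0=15+0=15
L[9]='c': occ=0, LF[9]=C('c')+0=1+0=1
L[10]='l': occ=0, LF[10]=C('l')+0=8+0=8
L[11]='f': occ=2, LF[11]=C('f')+2=5+2=7
L[12]='o': occ=1, LF[12]=C('o')+1=9+1=10
L[13]='o': occ=2, LF[13]=C('o')+2=9+2=11
L[14]='o': occ=3, LF[14]=C('o')+3=9+3=12
L[15]='o': occ=4, LF[15]=C('o')+4=9+4=13

Answer: 2 0 14 5 3 6 9 4 15 1 8 7 10 11 12 13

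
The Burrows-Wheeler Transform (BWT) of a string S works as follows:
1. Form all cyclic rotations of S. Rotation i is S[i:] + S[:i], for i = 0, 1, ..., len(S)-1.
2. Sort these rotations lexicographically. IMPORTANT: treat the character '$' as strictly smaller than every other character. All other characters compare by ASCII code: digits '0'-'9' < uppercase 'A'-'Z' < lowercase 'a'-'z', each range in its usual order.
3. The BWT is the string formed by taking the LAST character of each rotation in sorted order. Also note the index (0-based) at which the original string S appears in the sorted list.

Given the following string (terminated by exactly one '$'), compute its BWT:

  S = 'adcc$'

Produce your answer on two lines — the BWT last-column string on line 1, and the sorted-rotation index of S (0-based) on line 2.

All 5 rotations (rotation i = S[i:]+S[:i]):
  rot[0] = adcc$
  rot[1] = dcc$a
  rot[2] = cc$ad
  rot[3] = c$adc
  rot[4] = $adcc
Sorted (with $ < everything):
  sorted[0] = $adcc  (last char: 'c')
  sorted[1] = adcc$  (last char: '$')
  sorted[2] = c$adc  (last char: 'c')
  sorted[3] = cc$ad  (last char: 'd')
  sorted[4] = dcc$a  (last char: 'a')
Last column: c$cda
Original string S is at sorted index 1

Answer: c$cda
1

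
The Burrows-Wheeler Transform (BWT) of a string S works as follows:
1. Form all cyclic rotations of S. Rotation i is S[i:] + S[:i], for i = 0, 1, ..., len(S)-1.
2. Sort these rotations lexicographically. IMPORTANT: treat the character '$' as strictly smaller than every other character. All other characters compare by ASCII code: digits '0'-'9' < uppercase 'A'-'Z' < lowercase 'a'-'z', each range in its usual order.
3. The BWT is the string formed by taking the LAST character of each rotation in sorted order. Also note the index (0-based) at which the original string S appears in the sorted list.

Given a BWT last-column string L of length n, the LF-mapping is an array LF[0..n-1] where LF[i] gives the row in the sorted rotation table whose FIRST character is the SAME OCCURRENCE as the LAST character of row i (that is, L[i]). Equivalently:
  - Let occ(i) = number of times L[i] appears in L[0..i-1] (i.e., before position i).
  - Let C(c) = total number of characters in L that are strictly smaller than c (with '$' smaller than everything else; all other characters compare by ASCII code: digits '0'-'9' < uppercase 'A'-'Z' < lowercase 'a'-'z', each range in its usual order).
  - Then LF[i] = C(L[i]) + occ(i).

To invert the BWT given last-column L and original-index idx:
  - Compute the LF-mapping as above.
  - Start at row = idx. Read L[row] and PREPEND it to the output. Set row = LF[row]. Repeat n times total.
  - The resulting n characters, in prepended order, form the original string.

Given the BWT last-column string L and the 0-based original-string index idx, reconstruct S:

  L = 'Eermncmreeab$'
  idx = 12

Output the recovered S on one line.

Answer: remembranceE$

Derivation:
LF mapping: 1 5 11 8 10 4 9 12 6 7 2 3 0
Walk LF starting at row 12, prepending L[row]:
  step 1: row=12, L[12]='$', prepend. Next row=LF[12]=0
  step 2: row=0, L[0]='E', prepend. Next row=LF[0]=1
  step 3: row=1, L[1]='e', prepend. Next row=LF[1]=5
  step 4: row=5, L[5]='c', prepend. Next row=LF[5]=4
  step 5: row=4, L[4]='n', prepend. Next row=LF[4]=10
  step 6: row=10, L[10]='a', prepend. Next row=LF[10]=2
  step 7: row=2, L[2]='r', prepend. Next row=LF[2]=11
  step 8: row=11, L[11]='b', prepend. Next row=LF[11]=3
  step 9: row=3, L[3]='m', prepend. Next row=LF[3]=8
  step 10: row=8, L[8]='e', prepend. Next row=LF[8]=6
  step 11: row=6, L[6]='m', prepend. Next row=LF[6]=9
  step 12: row=9, L[9]='e', prepend. Next row=LF[9]=7
  step 13: row=7, L[7]='r', prepend. Next row=LF[7]=12
Reversed output: remembranceE$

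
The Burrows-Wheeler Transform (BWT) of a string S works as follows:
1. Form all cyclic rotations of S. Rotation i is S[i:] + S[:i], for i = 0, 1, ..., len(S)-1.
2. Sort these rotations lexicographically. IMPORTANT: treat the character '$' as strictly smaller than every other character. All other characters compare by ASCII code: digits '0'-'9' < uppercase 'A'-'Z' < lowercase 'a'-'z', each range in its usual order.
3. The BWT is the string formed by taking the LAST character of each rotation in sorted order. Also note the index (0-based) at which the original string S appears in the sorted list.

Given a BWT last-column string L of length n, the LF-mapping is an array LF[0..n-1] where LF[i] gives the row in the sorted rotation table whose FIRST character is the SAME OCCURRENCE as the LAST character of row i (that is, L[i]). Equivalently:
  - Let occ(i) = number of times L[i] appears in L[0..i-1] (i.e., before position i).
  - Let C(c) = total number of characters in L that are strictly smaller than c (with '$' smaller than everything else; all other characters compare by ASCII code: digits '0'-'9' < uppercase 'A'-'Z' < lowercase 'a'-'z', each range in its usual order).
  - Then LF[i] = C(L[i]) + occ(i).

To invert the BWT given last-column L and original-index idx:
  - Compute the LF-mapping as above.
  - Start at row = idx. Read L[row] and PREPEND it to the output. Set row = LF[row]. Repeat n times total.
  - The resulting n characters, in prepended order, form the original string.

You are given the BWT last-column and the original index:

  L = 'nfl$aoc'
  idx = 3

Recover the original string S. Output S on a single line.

Answer: falcon$

Derivation:
LF mapping: 5 3 4 0 1 6 2
Walk LF starting at row 3, prepending L[row]:
  step 1: row=3, L[3]='$', prepend. Next row=LF[3]=0
  step 2: row=0, L[0]='n', prepend. Next row=LF[0]=5
  step 3: row=5, L[5]='o', prepend. Next row=LF[5]=6
  step 4: row=6, L[6]='c', prepend. Next row=LF[6]=2
  step 5: row=2, L[2]='l', prepend. Next row=LF[2]=4
  step 6: row=4, L[4]='a', prepend. Next row=LF[4]=1
  step 7: row=1, L[1]='f', prepend. Next row=LF[1]=3
Reversed output: falcon$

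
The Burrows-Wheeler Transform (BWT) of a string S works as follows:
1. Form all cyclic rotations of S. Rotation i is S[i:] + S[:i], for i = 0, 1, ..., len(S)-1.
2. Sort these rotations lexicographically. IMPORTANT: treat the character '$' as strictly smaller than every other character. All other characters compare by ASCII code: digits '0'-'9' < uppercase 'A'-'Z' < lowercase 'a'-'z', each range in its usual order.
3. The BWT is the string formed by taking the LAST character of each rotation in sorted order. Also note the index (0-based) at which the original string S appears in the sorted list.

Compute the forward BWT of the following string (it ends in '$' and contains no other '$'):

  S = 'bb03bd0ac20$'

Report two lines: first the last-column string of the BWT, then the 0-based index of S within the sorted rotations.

All 12 rotations (rotation i = S[i:]+S[:i]):
  rot[0] = bb03bd0ac20$
  rot[1] = b03bd0ac20$b
  rot[2] = 03bd0ac20$bb
  rot[3] = 3bd0ac20$bb0
  rot[4] = bd0ac20$bb03
  rot[5] = d0ac20$bb03b
  rot[6] = 0ac20$bb03bd
  rot[7] = ac20$bb03bd0
  rot[8] = c20$bb03bd0a
  rot[9] = 20$bb03bd0ac
  rot[10] = 0$bb03bd0ac2
  rot[11] = $bb03bd0ac20
Sorted (with $ < everything):
  sorted[0] = $bb03bd0ac20  (last char: '0')
  sorted[1] = 0$bb03bd0ac2  (last char: '2')
  sorted[2] = 03bd0ac20$bb  (last char: 'b')
  sorted[3] = 0ac20$bb03bd  (last char: 'd')
  sorted[4] = 20$bb03bd0ac  (last char: 'c')
  sorted[5] = 3bd0ac20$bb0  (last char: '0')
  sorted[6] = ac20$bb03bd0  (last char: '0')
  sorted[7] = b03bd0ac20$b  (last char: 'b')
  sorted[8] = bb03bd0ac20$  (last char: '$')
  sorted[9] = bd0ac20$bb03  (last char: '3')
  sorted[10] = c20$bb03bd0a  (last char: 'a')
  sorted[11] = d0ac20$bb03b  (last char: 'b')
Last column: 02bdc00b$3ab
Original string S is at sorted index 8

Answer: 02bdc00b$3ab
8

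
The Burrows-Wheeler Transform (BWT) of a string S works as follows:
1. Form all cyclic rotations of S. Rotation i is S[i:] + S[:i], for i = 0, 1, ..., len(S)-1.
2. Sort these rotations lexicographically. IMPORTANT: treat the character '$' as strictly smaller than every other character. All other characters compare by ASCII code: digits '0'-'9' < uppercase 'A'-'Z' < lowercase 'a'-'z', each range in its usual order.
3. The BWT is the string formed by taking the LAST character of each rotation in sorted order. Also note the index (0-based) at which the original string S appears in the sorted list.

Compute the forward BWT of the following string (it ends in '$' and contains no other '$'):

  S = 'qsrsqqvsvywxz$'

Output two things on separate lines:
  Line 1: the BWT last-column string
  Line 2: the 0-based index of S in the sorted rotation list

All 14 rotations (rotation i = S[i:]+S[:i]):
  rot[0] = qsrsqqvsvywxz$
  rot[1] = srsqqvsvywxz$q
  rot[2] = rsqqvsvywxz$qs
  rot[3] = sqqvsvywxz$qsr
  rot[4] = qqvsvywxz$qsrs
  rot[5] = qvsvywxz$qsrsq
  rot[6] = vsvywxz$qsrsqq
  rot[7] = svywxz$qsrsqqv
  rot[8] = vywxz$qsrsqqvs
  rot[9] = ywxz$qsrsqqvsv
  rot[10] = wxz$qsrsqqvsvy
  rot[11] = xz$qsrsqqvsvyw
  rot[12] = z$qsrsqqvsvywx
  rot[13] = $qsrsqqvsvywxz
Sorted (with $ < everything):
  sorted[0] = $qsrsqqvsvywxz  (last char: 'z')
  sorted[1] = qqvsvywxz$qsrs  (last char: 's')
  sorted[2] = qsrsqqvsvywxz$  (last char: '$')
  sorted[3] = qvsvywxz$qsrsq  (last char: 'q')
  sorted[4] = rsqqvsvywxz$qs  (last char: 's')
  sorted[5] = sqqvsvywxz$qsr  (last char: 'r')
  sorted[6] = srsqqvsvywxz$q  (last char: 'q')
  sorted[7] = svywxz$qsrsqqv  (last char: 'v')
  sorted[8] = vsvywxz$qsrsqq  (last char: 'q')
  sorted[9] = vywxz$qsrsqqvs  (last char: 's')
  sorted[10] = wxz$qsrsqqvsvy  (last char: 'y')
  sorted[11] = xz$qsrsqqvsvyw  (last char: 'w')
  sorted[12] = ywxz$qsrsqqvsv  (last char: 'v')
  sorted[13] = z$qsrsqqvsvywx  (last char: 'x')
Last column: zs$qsrqvqsywvx
Original string S is at sorted index 2

Answer: zs$qsrqvqsywvx
2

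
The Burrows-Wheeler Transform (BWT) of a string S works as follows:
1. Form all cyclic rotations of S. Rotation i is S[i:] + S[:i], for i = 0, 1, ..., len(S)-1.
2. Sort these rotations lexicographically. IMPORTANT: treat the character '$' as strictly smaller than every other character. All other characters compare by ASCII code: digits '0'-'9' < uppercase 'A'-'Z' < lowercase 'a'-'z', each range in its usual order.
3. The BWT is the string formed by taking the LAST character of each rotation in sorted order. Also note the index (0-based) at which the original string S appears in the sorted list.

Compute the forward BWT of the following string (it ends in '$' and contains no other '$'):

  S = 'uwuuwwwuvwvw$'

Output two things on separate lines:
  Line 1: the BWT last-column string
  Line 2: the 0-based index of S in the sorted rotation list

Answer: www$uwuvuwvwu
3

Derivation:
All 13 rotations (rotation i = S[i:]+S[:i]):
  rot[0] = uwuuwwwuvwvw$
  rot[1] = wuuwwwuvwvw$u
  rot[2] = uuwwwuvwvw$uw
  rot[3] = uwwwuvwvw$uwu
  rot[4] = wwwuvwvw$uwuu
  rot[5] = wwuvwvw$uwuuw
  rot[6] = wuvwvw$uwuuww
  rot[7] = uvwvw$uwuuwww
  rot[8] = vwvw$uwuuwwwu
  rot[9] = wvw$uwuuwwwuv
  rot[10] = vw$uwuuwwwuvw
  rot[11] = w$uwuuwwwuvwv
  rot[12] = $uwuuwwwuvwvw
Sorted (with $ < everything):
  sorted[0] = $uwuuwwwuvwvw  (last char: 'w')
  sorted[1] = uuwwwuvwvw$uw  (last char: 'w')
  sorted[2] = uvwvw$uwuuwww  (last char: 'w')
  sorted[3] = uwuuwwwuvwvw$  (last char: '$')
  sorted[4] = uwwwuvwvw$uwu  (last char: 'u')
  sorted[5] = vw$uwuuwwwuvw  (last char: 'w')
  sorted[6] = vwvw$uwuuwwwu  (last char: 'u')
  sorted[7] = w$uwuuwwwuvwv  (last char: 'v')
  sorted[8] = wuuwwwuvwvw$u  (last char: 'u')
  sorted[9] = wuvwvw$uwuuww  (last char: 'w')
  sorted[10] = wvw$uwuuwwwuv  (last char: 'v')
  sorted[11] = wwuvwvw$uwuuw  (last char: 'w')
  sorted[12] = wwwuvwvw$uwuu  (last char: 'u')
Last column: www$uwuvuwvwu
Original string S is at sorted index 3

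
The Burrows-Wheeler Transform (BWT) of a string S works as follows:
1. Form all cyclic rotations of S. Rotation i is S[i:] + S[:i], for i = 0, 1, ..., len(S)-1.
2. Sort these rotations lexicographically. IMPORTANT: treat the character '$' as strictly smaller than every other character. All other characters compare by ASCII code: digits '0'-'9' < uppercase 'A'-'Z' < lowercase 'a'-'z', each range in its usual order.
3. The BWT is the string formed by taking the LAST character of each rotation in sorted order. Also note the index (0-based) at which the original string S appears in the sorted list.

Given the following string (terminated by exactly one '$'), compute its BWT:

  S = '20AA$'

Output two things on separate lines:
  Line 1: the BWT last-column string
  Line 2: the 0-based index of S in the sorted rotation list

All 5 rotations (rotation i = S[i:]+S[:i]):
  rot[0] = 20AA$
  rot[1] = 0AA$2
  rot[2] = AA$20
  rot[3] = A$20A
  rot[4] = $20AA
Sorted (with $ < everything):
  sorted[0] = $20AA  (last char: 'A')
  sorted[1] = 0AA$2  (last char: '2')
  sorted[2] = 20AA$  (last char: '$')
  sorted[3] = A$20A  (last char: 'A')
  sorted[4] = AA$20  (last char: '0')
Last column: A2$A0
Original string S is at sorted index 2

Answer: A2$A0
2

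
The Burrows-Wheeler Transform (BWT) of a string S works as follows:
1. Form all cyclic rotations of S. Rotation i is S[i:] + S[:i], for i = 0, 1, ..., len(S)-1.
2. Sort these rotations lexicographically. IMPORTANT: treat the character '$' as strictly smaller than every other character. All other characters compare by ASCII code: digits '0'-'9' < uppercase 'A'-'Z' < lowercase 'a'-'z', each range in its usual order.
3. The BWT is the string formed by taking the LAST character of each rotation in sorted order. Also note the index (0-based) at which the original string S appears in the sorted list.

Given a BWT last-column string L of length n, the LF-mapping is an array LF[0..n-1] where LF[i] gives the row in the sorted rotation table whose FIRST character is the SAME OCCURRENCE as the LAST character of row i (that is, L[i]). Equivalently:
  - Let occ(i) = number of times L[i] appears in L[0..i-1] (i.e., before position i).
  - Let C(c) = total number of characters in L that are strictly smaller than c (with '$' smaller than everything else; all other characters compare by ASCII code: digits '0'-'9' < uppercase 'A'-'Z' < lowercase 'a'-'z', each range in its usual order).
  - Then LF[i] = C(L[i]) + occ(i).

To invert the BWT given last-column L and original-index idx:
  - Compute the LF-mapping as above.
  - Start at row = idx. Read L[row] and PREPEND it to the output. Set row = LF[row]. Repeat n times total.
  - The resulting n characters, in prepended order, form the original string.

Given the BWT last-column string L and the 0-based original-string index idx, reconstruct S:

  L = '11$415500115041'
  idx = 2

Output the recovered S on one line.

Answer: 01405101154511$

Derivation:
LF mapping: 4 5 0 10 6 12 13 1 2 7 8 14 3 11 9
Walk LF starting at row 2, prepending L[row]:
  step 1: row=2, L[2]='$', prepend. Next row=LF[2]=0
  step 2: row=0, L[0]='1', prepend. Next row=LF[0]=4
  step 3: row=4, L[4]='1', prepend. Next row=LF[4]=6
  step 4: row=6, L[6]='5', prepend. Next row=LF[6]=13
  step 5: row=13, L[13]='4', prepend. Next row=LF[13]=11
  step 6: row=11, L[11]='5', prepend. Next row=LF[11]=14
  step 7: row=14, L[14]='1', prepend. Next row=LF[14]=9
  step 8: row=9, L[9]='1', prepend. Next row=LF[9]=7
  step 9: row=7, L[7]='0', prepend. Next row=LF[7]=1
  step 10: row=1, L[1]='1', prepend. Next row=LF[1]=5
  step 11: row=5, L[5]='5', prepend. Next row=LF[5]=12
  step 12: row=12, L[12]='0', prepend. Next row=LF[12]=3
  step 13: row=3, L[3]='4', prepend. Next row=LF[3]=10
  step 14: row=10, L[10]='1', prepend. Next row=LF[10]=8
  step 15: row=8, L[8]='0', prepend. Next row=LF[8]=2
Reversed output: 01405101154511$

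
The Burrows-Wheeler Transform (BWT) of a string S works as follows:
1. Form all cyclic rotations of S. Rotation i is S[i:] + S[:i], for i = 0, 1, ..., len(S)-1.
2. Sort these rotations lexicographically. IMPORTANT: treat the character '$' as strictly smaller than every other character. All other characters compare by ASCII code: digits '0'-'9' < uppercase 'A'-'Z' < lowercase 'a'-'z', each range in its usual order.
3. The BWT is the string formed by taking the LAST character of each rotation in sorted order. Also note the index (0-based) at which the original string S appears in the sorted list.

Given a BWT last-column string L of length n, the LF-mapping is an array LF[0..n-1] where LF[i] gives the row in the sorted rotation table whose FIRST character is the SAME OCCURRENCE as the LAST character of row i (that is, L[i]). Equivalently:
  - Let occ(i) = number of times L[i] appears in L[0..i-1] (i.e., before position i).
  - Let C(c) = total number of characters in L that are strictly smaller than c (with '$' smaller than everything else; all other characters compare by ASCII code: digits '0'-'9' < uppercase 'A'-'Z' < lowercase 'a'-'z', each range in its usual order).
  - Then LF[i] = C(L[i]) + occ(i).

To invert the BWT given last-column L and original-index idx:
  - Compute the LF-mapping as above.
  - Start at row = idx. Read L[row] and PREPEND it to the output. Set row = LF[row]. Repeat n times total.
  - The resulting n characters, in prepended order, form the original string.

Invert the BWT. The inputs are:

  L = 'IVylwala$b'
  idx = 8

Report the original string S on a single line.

Answer: wallabyVI$

Derivation:
LF mapping: 1 2 9 6 8 3 7 4 0 5
Walk LF starting at row 8, prepending L[row]:
  step 1: row=8, L[8]='$', prepend. Next row=LF[8]=0
  step 2: row=0, L[0]='I', prepend. Next row=LF[0]=1
  step 3: row=1, L[1]='V', prepend. Next row=LF[1]=2
  step 4: row=2, L[2]='y', prepend. Next row=LF[2]=9
  step 5: row=9, L[9]='b', prepend. Next row=LF[9]=5
  step 6: row=5, L[5]='a', prepend. Next row=LF[5]=3
  step 7: row=3, L[3]='l', prepend. Next row=LF[3]=6
  step 8: row=6, L[6]='l', prepend. Next row=LF[6]=7
  step 9: row=7, L[7]='a', prepend. Next row=LF[7]=4
  step 10: row=4, L[4]='w', prepend. Next row=LF[4]=8
Reversed output: wallabyVI$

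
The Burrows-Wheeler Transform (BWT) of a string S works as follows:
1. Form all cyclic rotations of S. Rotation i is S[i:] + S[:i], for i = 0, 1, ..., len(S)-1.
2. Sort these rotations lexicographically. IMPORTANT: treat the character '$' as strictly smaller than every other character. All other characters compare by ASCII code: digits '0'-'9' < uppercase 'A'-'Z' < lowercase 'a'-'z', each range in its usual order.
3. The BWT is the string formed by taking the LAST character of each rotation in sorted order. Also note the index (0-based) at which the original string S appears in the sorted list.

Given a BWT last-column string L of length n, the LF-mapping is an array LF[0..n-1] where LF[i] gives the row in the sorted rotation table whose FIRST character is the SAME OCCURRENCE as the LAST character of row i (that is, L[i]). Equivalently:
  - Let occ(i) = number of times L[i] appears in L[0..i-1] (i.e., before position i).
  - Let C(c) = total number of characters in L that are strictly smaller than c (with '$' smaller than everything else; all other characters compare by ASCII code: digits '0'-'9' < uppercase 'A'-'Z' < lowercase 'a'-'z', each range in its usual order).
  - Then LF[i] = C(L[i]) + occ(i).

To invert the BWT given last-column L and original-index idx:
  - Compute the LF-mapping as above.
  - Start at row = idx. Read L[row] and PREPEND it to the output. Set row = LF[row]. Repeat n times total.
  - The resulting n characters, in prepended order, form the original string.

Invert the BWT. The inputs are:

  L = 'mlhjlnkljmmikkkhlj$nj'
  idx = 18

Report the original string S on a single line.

LF mapping: 16 12 1 4 13 19 8 14 5 17 18 3 9 10 11 2 15 6 0 20 7
Walk LF starting at row 18, prepending L[row]:
  step 1: row=18, L[18]='$', prepend. Next row=LF[18]=0
  step 2: row=0, L[0]='m', prepend. Next row=LF[0]=16
  step 3: row=16, L[16]='l', prepend. Next row=LF[16]=15
  step 4: row=15, L[15]='h', prepend. Next row=LF[15]=2
  step 5: row=2, L[2]='h', prepend. Next row=LF[2]=1
  step 6: row=1, L[1]='l', prepend. Next row=LF[1]=12
  step 7: row=12, L[12]='k', prepend. Next row=LF[12]=9
  step 8: row=9, L[9]='m', prepend. Next row=LF[9]=17
  step 9: row=17, L[17]='j', prepend. Next row=LF[17]=6
  step 10: row=6, L[6]='k', prepend. Next row=LF[6]=8
  step 11: row=8, L[8]='j', prepend. Next row=LF[8]=5
  step 12: row=5, L[5]='n', prepend. Next row=LF[5]=19
  step 13: row=19, L[19]='n', prepend. Next row=LF[19]=20
  step 14: row=20, L[20]='j', prepend. Next row=LF[20]=7
  step 15: row=7, L[7]='l', prepend. Next row=LF[7]=14
  step 16: row=14, L[14]='k', prepend. Next row=LF[14]=11
  step 17: row=11, L[11]='i', prepend. Next row=LF[11]=3
  step 18: row=3, L[3]='j', prepend. Next row=LF[3]=4
  step 19: row=4, L[4]='l', prepend. Next row=LF[4]=13
  step 20: row=13, L[13]='k', prepend. Next row=LF[13]=10
  step 21: row=10, L[10]='m', prepend. Next row=LF[10]=18
Reversed output: mkljikljnnjkjmklhhlm$

Answer: mkljikljnnjkjmklhhlm$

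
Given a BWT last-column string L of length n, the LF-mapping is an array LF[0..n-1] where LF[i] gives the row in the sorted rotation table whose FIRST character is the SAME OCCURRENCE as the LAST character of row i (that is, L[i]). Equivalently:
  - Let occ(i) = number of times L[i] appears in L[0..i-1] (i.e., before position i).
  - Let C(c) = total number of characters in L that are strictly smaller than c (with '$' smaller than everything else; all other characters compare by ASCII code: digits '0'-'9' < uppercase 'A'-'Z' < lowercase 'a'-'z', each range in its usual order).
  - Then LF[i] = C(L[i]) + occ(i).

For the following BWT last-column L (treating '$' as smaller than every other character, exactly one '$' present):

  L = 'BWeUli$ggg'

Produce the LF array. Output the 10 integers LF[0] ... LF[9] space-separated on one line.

Answer: 1 3 4 2 9 8 0 5 6 7

Derivation:
Char counts: '$':1, 'B':1, 'U':1, 'W':1, 'e':1, 'g':3, 'i':1, 'l':1
C (first-col start): C('$')=0, C('B')=1, C('U')=2, C('W')=3, C('e')=4, C('g')=5, C('i')=8, C('l')=9
L[0]='B': occ=0, LF[0]=C('B')+0=1+0=1
L[1]='W': occ=0, LF[1]=C('W')+0=3+0=3
L[2]='e': occ=0, LF[2]=C('e')+0=4+0=4
L[3]='U': occ=0, LF[3]=C('U')+0=2+0=2
L[4]='l': occ=0, LF[4]=C('l')+0=9+0=9
L[5]='i': occ=0, LF[5]=C('i')+0=8+0=8
L[6]='$': occ=0, LF[6]=C('$')+0=0+0=0
L[7]='g': occ=0, LF[7]=C('g')+0=5+0=5
L[8]='g': occ=1, LF[8]=C('g')+1=5+1=6
L[9]='g': occ=2, LF[9]=C('g')+2=5+2=7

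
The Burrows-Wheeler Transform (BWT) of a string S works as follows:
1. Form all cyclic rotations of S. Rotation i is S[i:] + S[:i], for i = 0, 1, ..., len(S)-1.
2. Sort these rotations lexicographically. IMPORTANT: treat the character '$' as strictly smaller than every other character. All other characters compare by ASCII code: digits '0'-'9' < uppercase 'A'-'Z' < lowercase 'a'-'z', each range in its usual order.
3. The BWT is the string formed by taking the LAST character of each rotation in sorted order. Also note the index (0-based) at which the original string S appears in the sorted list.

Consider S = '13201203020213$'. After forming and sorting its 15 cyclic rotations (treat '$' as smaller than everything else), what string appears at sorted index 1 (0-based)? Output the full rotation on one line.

Answer: 01203020213$132

Derivation:
All 15 rotations (rotation i = S[i:]+S[:i]):
  rot[0] = 13201203020213$
  rot[1] = 3201203020213$1
  rot[2] = 201203020213$13
  rot[3] = 01203020213$132
  rot[4] = 1203020213$1320
  rot[5] = 203020213$13201
  rot[6] = 03020213$132012
  rot[7] = 3020213$1320120
  rot[8] = 020213$13201203
  rot[9] = 20213$132012030
  rot[10] = 0213$1320120302
  rot[11] = 213$13201203020
  rot[12] = 13$132012030202
  rot[13] = 3$1320120302021
  rot[14] = $13201203020213
Sorted (with $ < everything):
  sorted[0] = $13201203020213
  sorted[1] = 01203020213$132
  sorted[2] = 020213$13201203
  sorted[3] = 0213$1320120302
  sorted[4] = 03020213$132012
  sorted[5] = 1203020213$1320
  sorted[6] = 13$132012030202
  sorted[7] = 13201203020213$
  sorted[8] = 201203020213$13
  sorted[9] = 20213$132012030
  sorted[10] = 203020213$13201
  sorted[11] = 213$13201203020
  sorted[12] = 3$1320120302021
  sorted[13] = 3020213$1320120
  sorted[14] = 3201203020213$1
sorted[1] = 01203020213$132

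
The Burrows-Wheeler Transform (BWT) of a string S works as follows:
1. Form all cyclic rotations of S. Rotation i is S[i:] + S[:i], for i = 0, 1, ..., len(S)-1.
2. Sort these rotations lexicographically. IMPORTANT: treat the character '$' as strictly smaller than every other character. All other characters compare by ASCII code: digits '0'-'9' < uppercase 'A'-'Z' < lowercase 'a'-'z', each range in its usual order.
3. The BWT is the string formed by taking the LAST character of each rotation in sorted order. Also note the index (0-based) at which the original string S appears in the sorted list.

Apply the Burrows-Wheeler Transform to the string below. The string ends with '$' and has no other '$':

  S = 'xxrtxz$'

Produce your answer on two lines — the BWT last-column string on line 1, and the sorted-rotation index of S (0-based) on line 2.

Answer: zxrx$tx
4

Derivation:
All 7 rotations (rotation i = S[i:]+S[:i]):
  rot[0] = xxrtxz$
  rot[1] = xrtxz$x
  rot[2] = rtxz$xx
  rot[3] = txz$xxr
  rot[4] = xz$xxrt
  rot[5] = z$xxrtx
  rot[6] = $xxrtxz
Sorted (with $ < everything):
  sorted[0] = $xxrtxz  (last char: 'z')
  sorted[1] = rtxz$xx  (last char: 'x')
  sorted[2] = txz$xxr  (last char: 'r')
  sorted[3] = xrtxz$x  (last char: 'x')
  sorted[4] = xxrtxz$  (last char: '$')
  sorted[5] = xz$xxrt  (last char: 't')
  sorted[6] = z$xxrtx  (last char: 'x')
Last column: zxrx$tx
Original string S is at sorted index 4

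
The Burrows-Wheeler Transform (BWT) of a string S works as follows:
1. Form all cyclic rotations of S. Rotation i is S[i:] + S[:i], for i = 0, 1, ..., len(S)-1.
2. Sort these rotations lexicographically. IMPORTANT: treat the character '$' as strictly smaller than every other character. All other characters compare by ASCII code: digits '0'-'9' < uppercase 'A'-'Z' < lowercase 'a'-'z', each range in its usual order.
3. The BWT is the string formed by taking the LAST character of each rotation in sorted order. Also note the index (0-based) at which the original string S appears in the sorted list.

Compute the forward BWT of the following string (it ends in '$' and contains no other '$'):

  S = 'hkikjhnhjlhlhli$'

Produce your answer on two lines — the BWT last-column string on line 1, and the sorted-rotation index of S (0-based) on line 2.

All 16 rotations (rotation i = S[i:]+S[:i]):
  rot[0] = hkikjhnhjlhlhli$
  rot[1] = kikjhnhjlhlhli$h
  rot[2] = ikjhnhjlhlhli$hk
  rot[3] = kjhnhjlhlhli$hki
  rot[4] = jhnhjlhlhli$hkik
  rot[5] = hnhjlhlhli$hkikj
  rot[6] = nhjlhlhli$hkikjh
  rot[7] = hjlhlhli$hkikjhn
  rot[8] = jlhlhli$hkikjhnh
  rot[9] = lhlhli$hkikjhnhj
  rot[10] = hlhli$hkikjhnhjl
  rot[11] = lhli$hkikjhnhjlh
  rot[12] = hli$hkikjhnhjlhl
  rot[13] = li$hkikjhnhjlhlh
  rot[14] = i$hkikjhnhjlhlhl
  rot[15] = $hkikjhnhjlhlhli
Sorted (with $ < everything):
  sorted[0] = $hkikjhnhjlhlhli  (last char: 'i')
  sorted[1] = hjlhlhli$hkikjhn  (last char: 'n')
  sorted[2] = hkikjhnhjlhlhli$  (last char: '$')
  sorted[3] = hlhli$hkikjhnhjl  (last char: 'l')
  sorted[4] = hli$hkikjhnhjlhl  (last char: 'l')
  sorted[5] = hnhjlhlhli$hkikj  (last char: 'j')
  sorted[6] = i$hkikjhnhjlhlhl  (last char: 'l')
  sorted[7] = ikjhnhjlhlhli$hk  (last char: 'k')
  sorted[8] = jhnhjlhlhli$hkik  (last char: 'k')
  sorted[9] = jlhlhli$hkikjhnh  (last char: 'h')
  sorted[10] = kikjhnhjlhlhli$h  (last char: 'h')
  sorted[11] = kjhnhjlhlhli$hki  (last char: 'i')
  sorted[12] = lhlhli$hkikjhnhj  (last char: 'j')
  sorted[13] = lhli$hkikjhnhjlh  (last char: 'h')
  sorted[14] = li$hkikjhnhjlhlh  (last char: 'h')
  sorted[15] = nhjlhlhli$hkikjh  (last char: 'h')
Last column: in$lljlkkhhijhhh
Original string S is at sorted index 2

Answer: in$lljlkkhhijhhh
2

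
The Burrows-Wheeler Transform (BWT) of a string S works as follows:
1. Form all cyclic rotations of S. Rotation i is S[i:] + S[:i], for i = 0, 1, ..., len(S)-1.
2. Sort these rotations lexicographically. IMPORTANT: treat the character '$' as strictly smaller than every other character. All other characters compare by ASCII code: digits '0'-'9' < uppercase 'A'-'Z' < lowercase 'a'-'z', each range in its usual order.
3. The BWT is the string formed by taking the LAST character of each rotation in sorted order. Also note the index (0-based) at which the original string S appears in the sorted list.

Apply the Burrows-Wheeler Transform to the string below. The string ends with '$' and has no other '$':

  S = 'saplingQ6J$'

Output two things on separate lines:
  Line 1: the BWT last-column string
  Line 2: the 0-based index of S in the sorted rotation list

Answer: JQ6gsnlpia$
10

Derivation:
All 11 rotations (rotation i = S[i:]+S[:i]):
  rot[0] = saplingQ6J$
  rot[1] = aplingQ6J$s
  rot[2] = plingQ6J$sa
  rot[3] = lingQ6J$sap
  rot[4] = ingQ6J$sapl
  rot[5] = ngQ6J$sapli
  rot[6] = gQ6J$saplin
  rot[7] = Q6J$sapling
  rot[8] = 6J$saplingQ
  rot[9] = J$saplingQ6
  rot[10] = $saplingQ6J
Sorted (with $ < everything):
  sorted[0] = $saplingQ6J  (last char: 'J')
  sorted[1] = 6J$saplingQ  (last char: 'Q')
  sorted[2] = J$saplingQ6  (last char: '6')
  sorted[3] = Q6J$sapling  (last char: 'g')
  sorted[4] = aplingQ6J$s  (last char: 's')
  sorted[5] = gQ6J$saplin  (last char: 'n')
  sorted[6] = ingQ6J$sapl  (last char: 'l')
  sorted[7] = lingQ6J$sap  (last char: 'p')
  sorted[8] = ngQ6J$sapli  (last char: 'i')
  sorted[9] = plingQ6J$sa  (last char: 'a')
  sorted[10] = saplingQ6J$  (last char: '$')
Last column: JQ6gsnlpia$
Original string S is at sorted index 10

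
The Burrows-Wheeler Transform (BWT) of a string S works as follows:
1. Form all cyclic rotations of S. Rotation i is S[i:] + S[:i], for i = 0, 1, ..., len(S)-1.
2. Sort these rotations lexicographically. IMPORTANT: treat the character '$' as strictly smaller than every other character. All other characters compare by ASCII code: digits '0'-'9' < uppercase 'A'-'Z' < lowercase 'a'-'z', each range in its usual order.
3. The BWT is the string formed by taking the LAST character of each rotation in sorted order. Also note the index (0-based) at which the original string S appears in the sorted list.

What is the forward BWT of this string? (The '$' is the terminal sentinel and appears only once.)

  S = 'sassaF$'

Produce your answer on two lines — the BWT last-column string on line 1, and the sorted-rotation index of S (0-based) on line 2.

All 7 rotations (rotation i = S[i:]+S[:i]):
  rot[0] = sassaF$
  rot[1] = assaF$s
  rot[2] = ssaF$sa
  rot[3] = saF$sas
  rot[4] = aF$sass
  rot[5] = F$sassa
  rot[6] = $sassaF
Sorted (with $ < everything):
  sorted[0] = $sassaF  (last char: 'F')
  sorted[1] = F$sassa  (last char: 'a')
  sorted[2] = aF$sass  (last char: 's')
  sorted[3] = assaF$s  (last char: 's')
  sorted[4] = saF$sas  (last char: 's')
  sorted[5] = sassaF$  (last char: '$')
  sorted[6] = ssaF$sa  (last char: 'a')
Last column: Fasss$a
Original string S is at sorted index 5

Answer: Fasss$a
5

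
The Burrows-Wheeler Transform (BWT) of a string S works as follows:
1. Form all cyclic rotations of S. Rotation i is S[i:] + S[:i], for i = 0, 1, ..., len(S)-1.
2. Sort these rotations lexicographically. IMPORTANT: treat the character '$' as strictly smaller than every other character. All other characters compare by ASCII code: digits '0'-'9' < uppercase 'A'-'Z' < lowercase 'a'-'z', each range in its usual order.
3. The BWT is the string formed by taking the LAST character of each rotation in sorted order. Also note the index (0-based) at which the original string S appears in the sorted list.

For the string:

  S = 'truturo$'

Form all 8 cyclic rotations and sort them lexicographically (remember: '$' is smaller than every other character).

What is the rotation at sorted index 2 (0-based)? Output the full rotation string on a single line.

All 8 rotations (rotation i = S[i:]+S[:i]):
  rot[0] = truturo$
  rot[1] = ruturo$t
  rot[2] = uturo$tr
  rot[3] = turo$tru
  rot[4] = uro$trut
  rot[5] = ro$trutu
  rot[6] = o$trutur
  rot[7] = $truturo
Sorted (with $ < everything):
  sorted[0] = $truturo
  sorted[1] = o$trutur
  sorted[2] = ro$trutu
  sorted[3] = ruturo$t
  sorted[4] = truturo$
  sorted[5] = turo$tru
  sorted[6] = uro$trut
  sorted[7] = uturo$tr
sorted[2] = ro$trutu

Answer: ro$trutu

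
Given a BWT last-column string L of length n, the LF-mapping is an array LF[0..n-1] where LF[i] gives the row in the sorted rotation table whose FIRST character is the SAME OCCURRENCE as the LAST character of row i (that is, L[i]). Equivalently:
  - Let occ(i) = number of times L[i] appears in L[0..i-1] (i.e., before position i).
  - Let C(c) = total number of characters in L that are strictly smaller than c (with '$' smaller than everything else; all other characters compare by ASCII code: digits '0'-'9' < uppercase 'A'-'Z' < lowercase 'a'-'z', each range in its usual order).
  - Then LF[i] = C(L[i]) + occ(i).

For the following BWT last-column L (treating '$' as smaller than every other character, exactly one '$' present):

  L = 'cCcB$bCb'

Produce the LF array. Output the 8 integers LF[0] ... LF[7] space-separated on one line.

Answer: 6 2 7 1 0 4 3 5

Derivation:
Char counts: '$':1, 'B':1, 'C':2, 'b':2, 'c':2
C (first-col start): C('$')=0, C('B')=1, C('C')=2, C('b')=4, C('c')=6
L[0]='c': occ=0, LF[0]=C('c')+0=6+0=6
L[1]='C': occ=0, LF[1]=C('C')+0=2+0=2
L[2]='c': occ=1, LF[2]=C('c')+1=6+1=7
L[3]='B': occ=0, LF[3]=C('B')+0=1+0=1
L[4]='$': occ=0, LF[4]=C('$')+0=0+0=0
L[5]='b': occ=0, LF[5]=C('b')+0=4+0=4
L[6]='C': occ=1, LF[6]=C('C')+1=2+1=3
L[7]='b': occ=1, LF[7]=C('b')+1=4+1=5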